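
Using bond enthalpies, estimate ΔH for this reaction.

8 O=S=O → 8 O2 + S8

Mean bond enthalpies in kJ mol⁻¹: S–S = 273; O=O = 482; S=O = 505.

ΔH ≈ +2040 kJ

Bonds broken (reactants):
  S=O: 16 × 505 = 8080
  Σ(broken) = 8080 kJ
Bonds formed (products):
  O=O: 8 × 482 = 3856
  S–S: 8 × 273 = 2184
  Σ(formed) = 6040 kJ
ΔH = Σ(broken) − Σ(formed) = 8080 − 6040 = +2040 kJ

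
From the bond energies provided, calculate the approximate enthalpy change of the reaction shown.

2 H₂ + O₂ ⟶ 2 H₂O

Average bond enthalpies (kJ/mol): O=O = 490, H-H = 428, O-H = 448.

ΔH ≈ −446 kJ

Bonds broken (reactants):
  H-H: 2 × 428 = 856
  O=O: 1 × 490 = 490
  Σ(broken) = 1346 kJ
Bonds formed (products):
  O-H: 4 × 448 = 1792
  Σ(formed) = 1792 kJ
ΔH = Σ(broken) − Σ(formed) = 1346 − 1792 = −446 kJ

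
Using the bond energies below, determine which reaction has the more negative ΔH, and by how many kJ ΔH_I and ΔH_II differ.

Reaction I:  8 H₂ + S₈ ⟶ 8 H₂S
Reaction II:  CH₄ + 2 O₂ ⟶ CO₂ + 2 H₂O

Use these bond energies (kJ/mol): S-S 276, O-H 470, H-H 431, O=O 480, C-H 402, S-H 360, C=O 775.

Reaction I:
  Bonds broken (reactants):
    H-H: 8 × 431 = 3448
    S-S: 8 × 276 = 2208
    Σ(broken) = 5656 kJ
  Bonds formed (products):
    S-H: 16 × 360 = 5760
    Σ(formed) = 5760 kJ
  ΔH_I = 5656 − 5760 = −104 kJ
Reaction II:
  Bonds broken (reactants):
    C-H: 4 × 402 = 1608
    O=O: 2 × 480 = 960
    Σ(broken) = 2568 kJ
  Bonds formed (products):
    C=O: 2 × 775 = 1550
    O-H: 4 × 470 = 1880
    Σ(formed) = 3430 kJ
  ΔH_II = 2568 − 3430 = −862 kJ
ΔH_I − ΔH_II = +758 kJ, so reaction II has the more negative ΔH; |ΔH_I − ΔH_II| = 758 kJ.

Reaction II, by 758 kJ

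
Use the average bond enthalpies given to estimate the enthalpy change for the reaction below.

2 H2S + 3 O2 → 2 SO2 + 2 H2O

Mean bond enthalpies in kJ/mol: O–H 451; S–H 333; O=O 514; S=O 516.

Bonds broken (reactants):
  O=O: 3 × 514 = 1542
  S–H: 4 × 333 = 1332
  Σ(broken) = 2874 kJ
Bonds formed (products):
  O–H: 4 × 451 = 1804
  S=O: 4 × 516 = 2064
  Σ(formed) = 3868 kJ
ΔH = Σ(broken) − Σ(formed) = 2874 − 3868 = −994 kJ

ΔH ≈ −994 kJ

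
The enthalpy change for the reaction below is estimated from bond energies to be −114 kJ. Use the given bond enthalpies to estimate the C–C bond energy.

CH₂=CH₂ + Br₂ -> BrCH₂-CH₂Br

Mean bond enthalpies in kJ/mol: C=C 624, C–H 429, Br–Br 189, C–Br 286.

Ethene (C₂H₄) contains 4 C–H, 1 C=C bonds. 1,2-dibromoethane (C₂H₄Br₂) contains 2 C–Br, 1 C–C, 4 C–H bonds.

Let D be the C–C bond energy.
Σ(broken) = 1×189 + 4×429 + 1×624 = 2529
Σ(formed) = 2×286 + 1×D + 4×429 = 2288 + D
ΔH = Σ(broken) − Σ(formed) = (2529) − (2288 + D) = +241 − D
Setting this equal to −114 kJ gives D = 355 kJ/mol.

D(C–C) ≈ 355 kJ/mol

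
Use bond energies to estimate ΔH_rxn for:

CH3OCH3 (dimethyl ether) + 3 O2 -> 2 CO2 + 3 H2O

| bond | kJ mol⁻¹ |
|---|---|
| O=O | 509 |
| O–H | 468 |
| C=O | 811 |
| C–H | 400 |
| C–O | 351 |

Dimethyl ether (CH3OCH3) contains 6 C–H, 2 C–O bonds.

Bonds broken (reactants):
  C–H: 6 × 400 = 2400
  C–O: 2 × 351 = 702
  O=O: 3 × 509 = 1527
  Σ(broken) = 4629 kJ
Bonds formed (products):
  C=O: 4 × 811 = 3244
  O–H: 6 × 468 = 2808
  Σ(formed) = 6052 kJ
ΔH = Σ(broken) − Σ(formed) = 4629 − 6052 = −1423 kJ

ΔH ≈ −1423 kJ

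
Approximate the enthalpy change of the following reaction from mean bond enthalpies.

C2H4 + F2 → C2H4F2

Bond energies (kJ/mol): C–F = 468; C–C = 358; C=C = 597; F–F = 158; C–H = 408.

ΔH ≈ −539 kJ

Bonds broken (reactants):
  C–H: 4 × 408 = 1632
  C=C: 1 × 597 = 597
  F–F: 1 × 158 = 158
  Σ(broken) = 2387 kJ
Bonds formed (products):
  C–C: 1 × 358 = 358
  C–F: 2 × 468 = 936
  C–H: 4 × 408 = 1632
  Σ(formed) = 2926 kJ
ΔH = Σ(broken) − Σ(formed) = 2387 − 2926 = −539 kJ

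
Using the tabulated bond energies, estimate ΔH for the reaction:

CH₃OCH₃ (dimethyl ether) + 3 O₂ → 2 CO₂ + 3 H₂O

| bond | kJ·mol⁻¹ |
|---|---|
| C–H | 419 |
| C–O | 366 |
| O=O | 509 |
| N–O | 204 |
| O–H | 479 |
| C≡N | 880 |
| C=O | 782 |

ΔH ≈ −1229 kJ

Bonds broken (reactants):
  C–H: 6 × 419 = 2514
  C–O: 2 × 366 = 732
  O=O: 3 × 509 = 1527
  Σ(broken) = 4773 kJ
Bonds formed (products):
  C=O: 4 × 782 = 3128
  O–H: 6 × 479 = 2874
  Σ(formed) = 6002 kJ
ΔH = Σ(broken) − Σ(formed) = 4773 − 6002 = −1229 kJ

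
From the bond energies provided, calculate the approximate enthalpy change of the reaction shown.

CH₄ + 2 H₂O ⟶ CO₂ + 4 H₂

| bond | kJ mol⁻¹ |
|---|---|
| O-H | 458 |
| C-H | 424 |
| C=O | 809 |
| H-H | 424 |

Bonds broken (reactants):
  C-H: 4 × 424 = 1696
  O-H: 4 × 458 = 1832
  Σ(broken) = 3528 kJ
Bonds formed (products):
  C=O: 2 × 809 = 1618
  H-H: 4 × 424 = 1696
  Σ(formed) = 3314 kJ
ΔH = Σ(broken) − Σ(formed) = 3528 − 3314 = +214 kJ

ΔH ≈ +214 kJ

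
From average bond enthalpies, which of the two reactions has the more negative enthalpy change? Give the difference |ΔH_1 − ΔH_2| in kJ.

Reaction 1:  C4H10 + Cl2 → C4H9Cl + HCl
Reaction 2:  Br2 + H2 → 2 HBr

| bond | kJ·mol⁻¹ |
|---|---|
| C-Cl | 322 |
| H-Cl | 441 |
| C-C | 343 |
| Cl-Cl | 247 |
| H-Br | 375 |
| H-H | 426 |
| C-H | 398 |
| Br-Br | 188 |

Reaction 1:
  Bonds broken (reactants):
    C-C: 3 × 343 = 1029
    C-H: 10 × 398 = 3980
    Cl-Cl: 1 × 247 = 247
    Σ(broken) = 5256 kJ
  Bonds formed (products):
    C-C: 3 × 343 = 1029
    C-Cl: 1 × 322 = 322
    C-H: 9 × 398 = 3582
    H-Cl: 1 × 441 = 441
    Σ(formed) = 5374 kJ
  ΔH_1 = 5256 − 5374 = −118 kJ
Reaction 2:
  Bonds broken (reactants):
    Br-Br: 1 × 188 = 188
    H-H: 1 × 426 = 426
    Σ(broken) = 614 kJ
  Bonds formed (products):
    H-Br: 2 × 375 = 750
    Σ(formed) = 750 kJ
  ΔH_2 = 614 − 750 = −136 kJ
ΔH_1 − ΔH_2 = +18 kJ, so reaction 2 has the more negative ΔH; |ΔH_1 − ΔH_2| = 18 kJ.

Reaction 2, by 18 kJ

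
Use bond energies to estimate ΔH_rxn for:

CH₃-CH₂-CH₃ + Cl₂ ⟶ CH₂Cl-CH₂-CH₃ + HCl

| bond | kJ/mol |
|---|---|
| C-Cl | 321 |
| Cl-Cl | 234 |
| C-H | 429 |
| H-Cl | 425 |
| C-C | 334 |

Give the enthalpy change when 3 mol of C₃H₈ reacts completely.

ΔH = −249 kJ

Bonds broken (reactants):
  C-C: 2 × 334 = 668
  C-H: 8 × 429 = 3432
  Cl-Cl: 1 × 234 = 234
  Σ(broken) = 4334 kJ
Bonds formed (products):
  C-C: 2 × 334 = 668
  C-Cl: 1 × 321 = 321
  C-H: 7 × 429 = 3003
  H-Cl: 1 × 425 = 425
  Σ(formed) = 4417 kJ
ΔH = Σ(broken) − Σ(formed) = 4334 − 4417 = −83 kJ
For 3× the reaction as written: 3 × (−83) = −249 kJ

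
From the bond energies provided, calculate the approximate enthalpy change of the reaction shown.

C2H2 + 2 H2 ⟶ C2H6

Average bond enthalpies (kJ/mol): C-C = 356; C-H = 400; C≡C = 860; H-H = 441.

ΔH ≈ −214 kJ

Bonds broken (reactants):
  C≡C: 1 × 860 = 860
  C-H: 2 × 400 = 800
  H-H: 2 × 441 = 882
  Σ(broken) = 2542 kJ
Bonds formed (products):
  C-C: 1 × 356 = 356
  C-H: 6 × 400 = 2400
  Σ(formed) = 2756 kJ
ΔH = Σ(broken) − Σ(formed) = 2542 − 2756 = −214 kJ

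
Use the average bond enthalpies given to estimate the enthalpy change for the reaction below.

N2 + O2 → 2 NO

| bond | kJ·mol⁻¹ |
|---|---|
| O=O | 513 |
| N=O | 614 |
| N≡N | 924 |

ΔH ≈ +209 kJ

Bonds broken (reactants):
  N≡N: 1 × 924 = 924
  O=O: 1 × 513 = 513
  Σ(broken) = 1437 kJ
Bonds formed (products):
  N=O: 2 × 614 = 1228
  Σ(formed) = 1228 kJ
ΔH = Σ(broken) − Σ(formed) = 1437 − 1228 = +209 kJ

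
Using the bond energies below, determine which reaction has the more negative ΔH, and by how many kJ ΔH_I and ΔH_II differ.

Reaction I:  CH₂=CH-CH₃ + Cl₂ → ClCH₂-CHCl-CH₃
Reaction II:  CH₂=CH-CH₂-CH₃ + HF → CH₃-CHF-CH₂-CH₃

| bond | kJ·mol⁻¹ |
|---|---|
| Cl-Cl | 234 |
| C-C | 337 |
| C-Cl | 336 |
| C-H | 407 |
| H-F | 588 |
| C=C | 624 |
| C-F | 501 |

Reaction I, by 118 kJ

Reaction I:
  Bonds broken (reactants):
    C-C: 1 × 337 = 337
    C-H: 6 × 407 = 2442
    C=C: 1 × 624 = 624
    Cl-Cl: 1 × 234 = 234
    Σ(broken) = 3637 kJ
  Bonds formed (products):
    C-C: 2 × 337 = 674
    C-Cl: 2 × 336 = 672
    C-H: 6 × 407 = 2442
    Σ(formed) = 3788 kJ
  ΔH_I = 3637 − 3788 = −151 kJ
Reaction II:
  Bonds broken (reactants):
    C-C: 2 × 337 = 674
    C-H: 8 × 407 = 3256
    C=C: 1 × 624 = 624
    H-F: 1 × 588 = 588
    Σ(broken) = 5142 kJ
  Bonds formed (products):
    C-C: 3 × 337 = 1011
    C-F: 1 × 501 = 501
    C-H: 9 × 407 = 3663
    Σ(formed) = 5175 kJ
  ΔH_II = 5142 − 5175 = −33 kJ
ΔH_I − ΔH_II = −118 kJ, so reaction I has the more negative ΔH; |ΔH_I − ΔH_II| = 118 kJ.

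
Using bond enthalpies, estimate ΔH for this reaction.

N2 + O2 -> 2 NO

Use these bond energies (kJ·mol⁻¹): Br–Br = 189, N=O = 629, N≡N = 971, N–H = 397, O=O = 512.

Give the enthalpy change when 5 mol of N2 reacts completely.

Bonds broken (reactants):
  N≡N: 1 × 971 = 971
  O=O: 1 × 512 = 512
  Σ(broken) = 1483 kJ
Bonds formed (products):
  N=O: 2 × 629 = 1258
  Σ(formed) = 1258 kJ
ΔH = Σ(broken) − Σ(formed) = 1483 − 1258 = +225 kJ
For 5× the reaction as written: 5 × (+225) = +1125 kJ

ΔH = +1125 kJ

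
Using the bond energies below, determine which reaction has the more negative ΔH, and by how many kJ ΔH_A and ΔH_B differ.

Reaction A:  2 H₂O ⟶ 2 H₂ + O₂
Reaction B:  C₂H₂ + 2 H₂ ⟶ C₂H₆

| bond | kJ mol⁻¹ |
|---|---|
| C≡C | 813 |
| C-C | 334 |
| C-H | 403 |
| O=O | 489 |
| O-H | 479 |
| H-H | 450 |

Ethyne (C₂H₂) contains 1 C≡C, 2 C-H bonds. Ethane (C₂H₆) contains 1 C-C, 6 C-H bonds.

Reaction A:
  Bonds broken (reactants):
    O-H: 4 × 479 = 1916
    Σ(broken) = 1916 kJ
  Bonds formed (products):
    H-H: 2 × 450 = 900
    O=O: 1 × 489 = 489
    Σ(formed) = 1389 kJ
  ΔH_A = 1916 − 1389 = +527 kJ
Reaction B:
  Bonds broken (reactants):
    C≡C: 1 × 813 = 813
    C-H: 2 × 403 = 806
    H-H: 2 × 450 = 900
    Σ(broken) = 2519 kJ
  Bonds formed (products):
    C-C: 1 × 334 = 334
    C-H: 6 × 403 = 2418
    Σ(formed) = 2752 kJ
  ΔH_B = 2519 − 2752 = −233 kJ
ΔH_A − ΔH_B = +760 kJ, so reaction B has the more negative ΔH; |ΔH_A − ΔH_B| = 760 kJ.

Reaction B, by 760 kJ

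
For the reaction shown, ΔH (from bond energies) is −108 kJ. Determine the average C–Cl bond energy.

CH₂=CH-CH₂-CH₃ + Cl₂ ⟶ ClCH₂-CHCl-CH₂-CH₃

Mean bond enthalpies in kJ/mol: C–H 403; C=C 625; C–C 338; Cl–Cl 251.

Let D be the C–Cl bond energy.
Σ(broken) = 2×338 + 8×403 + 1×625 + 1×251 = 4776
Σ(formed) = 3×338 + 2×D + 8×403 = 4238 + 2D
ΔH = Σ(broken) − Σ(formed) = (4776) − (4238 + 2D) = +538 − 2D
Setting this equal to −108 kJ gives 2D = 646, so D = 323 kJ/mol.

D(C–Cl) ≈ 323 kJ/mol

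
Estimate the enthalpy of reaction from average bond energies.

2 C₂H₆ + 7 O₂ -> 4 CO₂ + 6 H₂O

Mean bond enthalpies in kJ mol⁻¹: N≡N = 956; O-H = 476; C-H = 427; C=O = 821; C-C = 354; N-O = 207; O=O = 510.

ΔH ≈ −2878 kJ

Bonds broken (reactants):
  C-C: 2 × 354 = 708
  C-H: 12 × 427 = 5124
  O=O: 7 × 510 = 3570
  Σ(broken) = 9402 kJ
Bonds formed (products):
  C=O: 8 × 821 = 6568
  O-H: 12 × 476 = 5712
  Σ(formed) = 12280 kJ
ΔH = Σ(broken) − Σ(formed) = 9402 − 12280 = −2878 kJ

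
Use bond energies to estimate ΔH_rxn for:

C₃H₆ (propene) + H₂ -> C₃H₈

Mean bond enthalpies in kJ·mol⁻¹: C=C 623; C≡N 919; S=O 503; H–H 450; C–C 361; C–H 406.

Bonds broken (reactants):
  C–C: 1 × 361 = 361
  C–H: 6 × 406 = 2436
  C=C: 1 × 623 = 623
  H–H: 1 × 450 = 450
  Σ(broken) = 3870 kJ
Bonds formed (products):
  C–C: 2 × 361 = 722
  C–H: 8 × 406 = 3248
  Σ(formed) = 3970 kJ
ΔH = Σ(broken) − Σ(formed) = 3870 − 3970 = −100 kJ

ΔH ≈ −100 kJ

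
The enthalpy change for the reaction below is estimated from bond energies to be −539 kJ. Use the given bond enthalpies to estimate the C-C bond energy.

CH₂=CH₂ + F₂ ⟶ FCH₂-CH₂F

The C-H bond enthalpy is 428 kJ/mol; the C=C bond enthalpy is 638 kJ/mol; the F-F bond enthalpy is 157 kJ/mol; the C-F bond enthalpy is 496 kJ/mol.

Let D be the C-C bond energy.
Σ(broken) = 4×428 + 1×638 + 1×157 = 2507
Σ(formed) = 1×D + 2×496 + 4×428 = 2704 + D
ΔH = Σ(broken) − Σ(formed) = (2507) − (2704 + D) = −197 − D
Setting this equal to −539 kJ gives D = 342 kJ/mol.

D(C-C) ≈ 342 kJ/mol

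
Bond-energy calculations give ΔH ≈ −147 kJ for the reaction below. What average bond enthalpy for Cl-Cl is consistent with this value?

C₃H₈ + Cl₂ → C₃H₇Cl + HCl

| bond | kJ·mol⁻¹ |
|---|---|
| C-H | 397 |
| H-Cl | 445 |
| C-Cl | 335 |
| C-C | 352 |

D(Cl-Cl) ≈ 236 kJ/mol

Let D be the Cl-Cl bond energy.
Σ(broken) = 2×352 + 8×397 + 1×D = 3880 + D
Σ(formed) = 2×352 + 1×335 + 7×397 + 1×445 = 4263
ΔH = Σ(broken) − Σ(formed) = (3880 + D) − (4263) = −383 + D
Setting this equal to −147 kJ gives D = 236 kJ/mol.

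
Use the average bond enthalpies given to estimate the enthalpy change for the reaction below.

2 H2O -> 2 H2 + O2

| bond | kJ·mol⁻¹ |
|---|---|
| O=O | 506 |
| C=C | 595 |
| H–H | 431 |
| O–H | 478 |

ΔH ≈ +544 kJ

Bonds broken (reactants):
  O–H: 4 × 478 = 1912
  Σ(broken) = 1912 kJ
Bonds formed (products):
  H–H: 2 × 431 = 862
  O=O: 1 × 506 = 506
  Σ(formed) = 1368 kJ
ΔH = Σ(broken) − Σ(formed) = 1912 − 1368 = +544 kJ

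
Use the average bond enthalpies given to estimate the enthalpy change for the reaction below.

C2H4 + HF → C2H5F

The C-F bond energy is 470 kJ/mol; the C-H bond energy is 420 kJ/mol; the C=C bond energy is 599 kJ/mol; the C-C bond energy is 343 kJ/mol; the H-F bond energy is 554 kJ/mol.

ΔH ≈ −80 kJ

Bonds broken (reactants):
  C-H: 4 × 420 = 1680
  C=C: 1 × 599 = 599
  H-F: 1 × 554 = 554
  Σ(broken) = 2833 kJ
Bonds formed (products):
  C-C: 1 × 343 = 343
  C-F: 1 × 470 = 470
  C-H: 5 × 420 = 2100
  Σ(formed) = 2913 kJ
ΔH = Σ(broken) − Σ(formed) = 2833 − 2913 = −80 kJ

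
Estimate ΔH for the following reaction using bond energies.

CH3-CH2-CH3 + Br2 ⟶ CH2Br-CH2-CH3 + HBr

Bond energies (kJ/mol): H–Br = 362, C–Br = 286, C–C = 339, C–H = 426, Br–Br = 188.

Bonds broken (reactants):
  Br–Br: 1 × 188 = 188
  C–C: 2 × 339 = 678
  C–H: 8 × 426 = 3408
  Σ(broken) = 4274 kJ
Bonds formed (products):
  C–Br: 1 × 286 = 286
  C–C: 2 × 339 = 678
  C–H: 7 × 426 = 2982
  H–Br: 1 × 362 = 362
  Σ(formed) = 4308 kJ
ΔH = Σ(broken) − Σ(formed) = 4274 − 4308 = −34 kJ

ΔH ≈ −34 kJ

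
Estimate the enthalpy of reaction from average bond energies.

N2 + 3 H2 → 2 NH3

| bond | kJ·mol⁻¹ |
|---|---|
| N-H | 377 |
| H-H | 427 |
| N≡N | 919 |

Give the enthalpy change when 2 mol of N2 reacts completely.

ΔH = −124 kJ

Bonds broken (reactants):
  H-H: 3 × 427 = 1281
  N≡N: 1 × 919 = 919
  Σ(broken) = 2200 kJ
Bonds formed (products):
  N-H: 6 × 377 = 2262
  Σ(formed) = 2262 kJ
ΔH = Σ(broken) − Σ(formed) = 2200 − 2262 = −62 kJ
For 2× the reaction as written: 2 × (−62) = −124 kJ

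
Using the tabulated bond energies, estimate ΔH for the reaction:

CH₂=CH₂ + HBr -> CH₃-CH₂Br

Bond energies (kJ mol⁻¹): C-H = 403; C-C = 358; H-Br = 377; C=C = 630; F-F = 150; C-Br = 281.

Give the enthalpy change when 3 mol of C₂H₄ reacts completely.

Bonds broken (reactants):
  C-H: 4 × 403 = 1612
  C=C: 1 × 630 = 630
  H-Br: 1 × 377 = 377
  Σ(broken) = 2619 kJ
Bonds formed (products):
  C-Br: 1 × 281 = 281
  C-C: 1 × 358 = 358
  C-H: 5 × 403 = 2015
  Σ(formed) = 2654 kJ
ΔH = Σ(broken) − Σ(formed) = 2619 − 2654 = −35 kJ
For 3× the reaction as written: 3 × (−35) = −105 kJ

ΔH = −105 kJ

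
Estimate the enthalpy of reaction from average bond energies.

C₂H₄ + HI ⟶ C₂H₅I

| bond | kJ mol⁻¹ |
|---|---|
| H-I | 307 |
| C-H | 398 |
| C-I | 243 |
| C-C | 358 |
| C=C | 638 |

ΔH ≈ −54 kJ

Bonds broken (reactants):
  C-H: 4 × 398 = 1592
  C=C: 1 × 638 = 638
  H-I: 1 × 307 = 307
  Σ(broken) = 2537 kJ
Bonds formed (products):
  C-C: 1 × 358 = 358
  C-H: 5 × 398 = 1990
  C-I: 1 × 243 = 243
  Σ(formed) = 2591 kJ
ΔH = Σ(broken) − Σ(formed) = 2537 − 2591 = −54 kJ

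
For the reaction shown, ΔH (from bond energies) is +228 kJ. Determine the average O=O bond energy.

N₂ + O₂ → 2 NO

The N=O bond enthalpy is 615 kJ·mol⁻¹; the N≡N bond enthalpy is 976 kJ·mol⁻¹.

Let D be the O=O bond energy.
Σ(broken) = 1×976 + 1×D = 976 + D
Σ(formed) = 2×615 = 1230
ΔH = Σ(broken) − Σ(formed) = (976 + D) − (1230) = −254 + D
Setting this equal to +228 kJ gives D = 482 kJ/mol.

D(O=O) ≈ 482 kJ/mol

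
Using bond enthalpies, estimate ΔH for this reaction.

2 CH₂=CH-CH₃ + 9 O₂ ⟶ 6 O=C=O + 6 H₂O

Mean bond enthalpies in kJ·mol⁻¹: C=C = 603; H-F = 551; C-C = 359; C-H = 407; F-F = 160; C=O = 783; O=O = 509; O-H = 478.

Bonds broken (reactants):
  C-C: 2 × 359 = 718
  C-H: 12 × 407 = 4884
  C=C: 2 × 603 = 1206
  O=O: 9 × 509 = 4581
  Σ(broken) = 11389 kJ
Bonds formed (products):
  C=O: 12 × 783 = 9396
  O-H: 12 × 478 = 5736
  Σ(formed) = 15132 kJ
ΔH = Σ(broken) − Σ(formed) = 11389 − 15132 = −3743 kJ

ΔH ≈ −3743 kJ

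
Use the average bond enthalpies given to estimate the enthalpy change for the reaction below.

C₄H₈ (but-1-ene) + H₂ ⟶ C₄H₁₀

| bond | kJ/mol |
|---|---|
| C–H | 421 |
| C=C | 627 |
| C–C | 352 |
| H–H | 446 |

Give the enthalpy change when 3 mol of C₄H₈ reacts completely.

Bonds broken (reactants):
  C–C: 2 × 352 = 704
  C–H: 8 × 421 = 3368
  C=C: 1 × 627 = 627
  H–H: 1 × 446 = 446
  Σ(broken) = 5145 kJ
Bonds formed (products):
  C–C: 3 × 352 = 1056
  C–H: 10 × 421 = 4210
  Σ(formed) = 5266 kJ
ΔH = Σ(broken) − Σ(formed) = 5145 − 5266 = −121 kJ
For 3× the reaction as written: 3 × (−121) = −363 kJ

ΔH = −363 kJ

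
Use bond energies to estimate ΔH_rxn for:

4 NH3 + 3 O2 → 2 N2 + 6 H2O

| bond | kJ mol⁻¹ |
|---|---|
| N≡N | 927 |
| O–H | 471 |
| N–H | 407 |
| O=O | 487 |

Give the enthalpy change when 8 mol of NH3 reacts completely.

ΔH = −2322 kJ

Bonds broken (reactants):
  N–H: 12 × 407 = 4884
  O=O: 3 × 487 = 1461
  Σ(broken) = 6345 kJ
Bonds formed (products):
  N≡N: 2 × 927 = 1854
  O–H: 12 × 471 = 5652
  Σ(formed) = 7506 kJ
ΔH = Σ(broken) − Σ(formed) = 6345 − 7506 = −1161 kJ
For 2× the reaction as written: 2 × (−1161) = −2322 kJ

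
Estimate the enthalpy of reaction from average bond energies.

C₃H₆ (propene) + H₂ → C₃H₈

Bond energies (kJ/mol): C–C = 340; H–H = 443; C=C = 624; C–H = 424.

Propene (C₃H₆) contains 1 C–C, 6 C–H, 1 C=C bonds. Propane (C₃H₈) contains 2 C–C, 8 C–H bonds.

Bonds broken (reactants):
  C–C: 1 × 340 = 340
  C–H: 6 × 424 = 2544
  C=C: 1 × 624 = 624
  H–H: 1 × 443 = 443
  Σ(broken) = 3951 kJ
Bonds formed (products):
  C–C: 2 × 340 = 680
  C–H: 8 × 424 = 3392
  Σ(formed) = 4072 kJ
ΔH = Σ(broken) − Σ(formed) = 3951 − 4072 = −121 kJ

ΔH ≈ −121 kJ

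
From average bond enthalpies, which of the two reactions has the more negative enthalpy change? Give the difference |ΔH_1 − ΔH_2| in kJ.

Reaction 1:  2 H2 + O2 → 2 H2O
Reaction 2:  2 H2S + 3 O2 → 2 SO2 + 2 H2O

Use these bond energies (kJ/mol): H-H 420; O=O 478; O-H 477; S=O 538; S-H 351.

Reaction 1:
  Bonds broken (reactants):
    H-H: 2 × 420 = 840
    O=O: 1 × 478 = 478
    Σ(broken) = 1318 kJ
  Bonds formed (products):
    O-H: 4 × 477 = 1908
    Σ(formed) = 1908 kJ
  ΔH_1 = 1318 − 1908 = −590 kJ
Reaction 2:
  Bonds broken (reactants):
    O=O: 3 × 478 = 1434
    S-H: 4 × 351 = 1404
    Σ(broken) = 2838 kJ
  Bonds formed (products):
    O-H: 4 × 477 = 1908
    S=O: 4 × 538 = 2152
    Σ(formed) = 4060 kJ
  ΔH_2 = 2838 − 4060 = −1222 kJ
ΔH_1 − ΔH_2 = +632 kJ, so reaction 2 has the more negative ΔH; |ΔH_1 − ΔH_2| = 632 kJ.

Reaction 2, by 632 kJ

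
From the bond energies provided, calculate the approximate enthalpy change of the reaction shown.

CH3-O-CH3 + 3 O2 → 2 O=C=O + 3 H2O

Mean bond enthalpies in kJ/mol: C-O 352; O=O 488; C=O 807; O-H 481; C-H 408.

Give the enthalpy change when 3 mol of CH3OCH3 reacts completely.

ΔH = −4494 kJ

Bonds broken (reactants):
  C-H: 6 × 408 = 2448
  C-O: 2 × 352 = 704
  O=O: 3 × 488 = 1464
  Σ(broken) = 4616 kJ
Bonds formed (products):
  C=O: 4 × 807 = 3228
  O-H: 6 × 481 = 2886
  Σ(formed) = 6114 kJ
ΔH = Σ(broken) − Σ(formed) = 4616 − 6114 = −1498 kJ
For 3× the reaction as written: 3 × (−1498) = −4494 kJ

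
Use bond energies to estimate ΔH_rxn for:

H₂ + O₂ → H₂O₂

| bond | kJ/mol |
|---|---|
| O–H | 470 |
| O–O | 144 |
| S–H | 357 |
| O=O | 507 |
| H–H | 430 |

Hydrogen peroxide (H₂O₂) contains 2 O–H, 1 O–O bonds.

ΔH ≈ −147 kJ

Bonds broken (reactants):
  H–H: 1 × 430 = 430
  O=O: 1 × 507 = 507
  Σ(broken) = 937 kJ
Bonds formed (products):
  O–H: 2 × 470 = 940
  O–O: 1 × 144 = 144
  Σ(formed) = 1084 kJ
ΔH = Σ(broken) − Σ(formed) = 937 − 1084 = −147 kJ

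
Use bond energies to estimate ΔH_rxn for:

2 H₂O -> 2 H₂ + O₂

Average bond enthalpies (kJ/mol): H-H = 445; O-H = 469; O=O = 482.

ΔH ≈ +504 kJ

Bonds broken (reactants):
  O-H: 4 × 469 = 1876
  Σ(broken) = 1876 kJ
Bonds formed (products):
  H-H: 2 × 445 = 890
  O=O: 1 × 482 = 482
  Σ(formed) = 1372 kJ
ΔH = Σ(broken) − Σ(formed) = 1876 − 1372 = +504 kJ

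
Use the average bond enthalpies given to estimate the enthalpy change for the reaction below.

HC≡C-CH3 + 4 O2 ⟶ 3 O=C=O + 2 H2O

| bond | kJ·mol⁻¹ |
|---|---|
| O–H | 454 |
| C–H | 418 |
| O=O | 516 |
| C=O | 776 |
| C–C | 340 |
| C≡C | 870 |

ΔH ≈ −1526 kJ

Bonds broken (reactants):
  C≡C: 1 × 870 = 870
  C–C: 1 × 340 = 340
  C–H: 4 × 418 = 1672
  O=O: 4 × 516 = 2064
  Σ(broken) = 4946 kJ
Bonds formed (products):
  C=O: 6 × 776 = 4656
  O–H: 4 × 454 = 1816
  Σ(formed) = 6472 kJ
ΔH = Σ(broken) − Σ(formed) = 4946 − 6472 = −1526 kJ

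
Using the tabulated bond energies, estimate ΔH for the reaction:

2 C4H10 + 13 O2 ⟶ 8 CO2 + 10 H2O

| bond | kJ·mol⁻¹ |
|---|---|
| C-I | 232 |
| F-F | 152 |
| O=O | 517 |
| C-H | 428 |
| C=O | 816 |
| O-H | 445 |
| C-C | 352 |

ΔH ≈ −4563 kJ

Bonds broken (reactants):
  C-C: 6 × 352 = 2112
  C-H: 20 × 428 = 8560
  O=O: 13 × 517 = 6721
  Σ(broken) = 17393 kJ
Bonds formed (products):
  C=O: 16 × 816 = 13056
  O-H: 20 × 445 = 8900
  Σ(formed) = 21956 kJ
ΔH = Σ(broken) − Σ(formed) = 17393 − 21956 = −4563 kJ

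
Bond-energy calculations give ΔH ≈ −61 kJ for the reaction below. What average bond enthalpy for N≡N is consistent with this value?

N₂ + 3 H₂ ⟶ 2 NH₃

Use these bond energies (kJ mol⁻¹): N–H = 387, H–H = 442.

D(N≡N) ≈ 935 kJ/mol

Let D be the N≡N bond energy.
Σ(broken) = 3×442 + 1×D = 1326 + D
Σ(formed) = 6×387 = 2322
ΔH = Σ(broken) − Σ(formed) = (1326 + D) − (2322) = −996 + D
Setting this equal to −61 kJ gives D = 935 kJ/mol.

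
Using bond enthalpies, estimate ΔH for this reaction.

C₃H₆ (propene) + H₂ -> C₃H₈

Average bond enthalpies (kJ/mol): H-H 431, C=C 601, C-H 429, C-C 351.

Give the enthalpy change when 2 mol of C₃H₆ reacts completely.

ΔH = −354 kJ

Bonds broken (reactants):
  C-C: 1 × 351 = 351
  C-H: 6 × 429 = 2574
  C=C: 1 × 601 = 601
  H-H: 1 × 431 = 431
  Σ(broken) = 3957 kJ
Bonds formed (products):
  C-C: 2 × 351 = 702
  C-H: 8 × 429 = 3432
  Σ(formed) = 4134 kJ
ΔH = Σ(broken) − Σ(formed) = 3957 − 4134 = −177 kJ
For 2× the reaction as written: 2 × (−177) = −354 kJ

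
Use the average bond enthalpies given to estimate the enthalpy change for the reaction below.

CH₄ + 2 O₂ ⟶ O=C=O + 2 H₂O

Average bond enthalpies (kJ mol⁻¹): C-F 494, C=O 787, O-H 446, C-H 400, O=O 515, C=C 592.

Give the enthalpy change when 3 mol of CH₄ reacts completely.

Bonds broken (reactants):
  C-H: 4 × 400 = 1600
  O=O: 2 × 515 = 1030
  Σ(broken) = 2630 kJ
Bonds formed (products):
  C=O: 2 × 787 = 1574
  O-H: 4 × 446 = 1784
  Σ(formed) = 3358 kJ
ΔH = Σ(broken) − Σ(formed) = 2630 − 3358 = −728 kJ
For 3× the reaction as written: 3 × (−728) = −2184 kJ

ΔH = −2184 kJ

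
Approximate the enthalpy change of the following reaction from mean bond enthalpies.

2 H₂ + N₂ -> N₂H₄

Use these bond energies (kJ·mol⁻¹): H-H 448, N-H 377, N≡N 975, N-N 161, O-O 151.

Bonds broken (reactants):
  H-H: 2 × 448 = 896
  N≡N: 1 × 975 = 975
  Σ(broken) = 1871 kJ
Bonds formed (products):
  N-H: 4 × 377 = 1508
  N-N: 1 × 161 = 161
  Σ(formed) = 1669 kJ
ΔH = Σ(broken) − Σ(formed) = 1871 − 1669 = +202 kJ

ΔH ≈ +202 kJ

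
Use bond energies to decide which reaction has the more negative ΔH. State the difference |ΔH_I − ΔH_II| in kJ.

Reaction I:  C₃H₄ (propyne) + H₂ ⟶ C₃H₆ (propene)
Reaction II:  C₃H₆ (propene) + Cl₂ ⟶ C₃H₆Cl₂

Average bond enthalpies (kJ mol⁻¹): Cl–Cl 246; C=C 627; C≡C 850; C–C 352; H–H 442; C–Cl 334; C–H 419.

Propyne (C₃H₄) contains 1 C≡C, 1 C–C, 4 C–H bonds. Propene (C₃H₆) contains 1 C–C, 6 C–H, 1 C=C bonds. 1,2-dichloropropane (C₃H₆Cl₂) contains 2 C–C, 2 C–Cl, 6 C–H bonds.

Reaction I, by 26 kJ

Reaction I:
  Bonds broken (reactants):
    C≡C: 1 × 850 = 850
    C–C: 1 × 352 = 352
    C–H: 4 × 419 = 1676
    H–H: 1 × 442 = 442
    Σ(broken) = 3320 kJ
  Bonds formed (products):
    C–C: 1 × 352 = 352
    C–H: 6 × 419 = 2514
    C=C: 1 × 627 = 627
    Σ(formed) = 3493 kJ
  ΔH_I = 3320 − 3493 = −173 kJ
Reaction II:
  Bonds broken (reactants):
    C–C: 1 × 352 = 352
    C–H: 6 × 419 = 2514
    C=C: 1 × 627 = 627
    Cl–Cl: 1 × 246 = 246
    Σ(broken) = 3739 kJ
  Bonds formed (products):
    C–C: 2 × 352 = 704
    C–Cl: 2 × 334 = 668
    C–H: 6 × 419 = 2514
    Σ(formed) = 3886 kJ
  ΔH_II = 3739 − 3886 = −147 kJ
ΔH_I − ΔH_II = −26 kJ, so reaction I has the more negative ΔH; |ΔH_I − ΔH_II| = 26 kJ.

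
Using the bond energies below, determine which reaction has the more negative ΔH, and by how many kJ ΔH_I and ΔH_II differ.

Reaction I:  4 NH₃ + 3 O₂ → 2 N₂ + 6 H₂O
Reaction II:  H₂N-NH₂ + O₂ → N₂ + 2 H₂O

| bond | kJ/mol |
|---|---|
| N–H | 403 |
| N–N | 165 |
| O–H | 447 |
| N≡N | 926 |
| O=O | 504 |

Reaction I, by 435 kJ

Reaction I:
  Bonds broken (reactants):
    N–H: 12 × 403 = 4836
    O=O: 3 × 504 = 1512
    Σ(broken) = 6348 kJ
  Bonds formed (products):
    N≡N: 2 × 926 = 1852
    O–H: 12 × 447 = 5364
    Σ(formed) = 7216 kJ
  ΔH_I = 6348 − 7216 = −868 kJ
Reaction II:
  Bonds broken (reactants):
    N–H: 4 × 403 = 1612
    N–N: 1 × 165 = 165
    O=O: 1 × 504 = 504
    Σ(broken) = 2281 kJ
  Bonds formed (products):
    N≡N: 1 × 926 = 926
    O–H: 4 × 447 = 1788
    Σ(formed) = 2714 kJ
  ΔH_II = 2281 − 2714 = −433 kJ
ΔH_I − ΔH_II = −435 kJ, so reaction I has the more negative ΔH; |ΔH_I − ΔH_II| = 435 kJ.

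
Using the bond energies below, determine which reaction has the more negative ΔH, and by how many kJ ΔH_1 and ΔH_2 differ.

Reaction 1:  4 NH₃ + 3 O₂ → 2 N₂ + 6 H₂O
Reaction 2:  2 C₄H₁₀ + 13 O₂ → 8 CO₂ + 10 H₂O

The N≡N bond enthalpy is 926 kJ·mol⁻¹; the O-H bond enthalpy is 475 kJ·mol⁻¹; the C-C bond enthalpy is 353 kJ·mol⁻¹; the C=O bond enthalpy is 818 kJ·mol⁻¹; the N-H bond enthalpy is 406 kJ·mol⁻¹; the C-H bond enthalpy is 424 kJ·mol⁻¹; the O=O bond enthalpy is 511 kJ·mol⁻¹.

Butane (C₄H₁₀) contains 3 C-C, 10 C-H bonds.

Reaction 2, by 4200 kJ

Reaction 1:
  Bonds broken (reactants):
    N-H: 12 × 406 = 4872
    O=O: 3 × 511 = 1533
    Σ(broken) = 6405 kJ
  Bonds formed (products):
    N≡N: 2 × 926 = 1852
    O-H: 12 × 475 = 5700
    Σ(formed) = 7552 kJ
  ΔH_1 = 6405 − 7552 = −1147 kJ
Reaction 2:
  Bonds broken (reactants):
    C-C: 6 × 353 = 2118
    C-H: 20 × 424 = 8480
    O=O: 13 × 511 = 6643
    Σ(broken) = 17241 kJ
  Bonds formed (products):
    C=O: 16 × 818 = 13088
    O-H: 20 × 475 = 9500
    Σ(formed) = 22588 kJ
  ΔH_2 = 17241 − 22588 = −5347 kJ
ΔH_1 − ΔH_2 = +4200 kJ, so reaction 2 has the more negative ΔH; |ΔH_1 − ΔH_2| = 4200 kJ.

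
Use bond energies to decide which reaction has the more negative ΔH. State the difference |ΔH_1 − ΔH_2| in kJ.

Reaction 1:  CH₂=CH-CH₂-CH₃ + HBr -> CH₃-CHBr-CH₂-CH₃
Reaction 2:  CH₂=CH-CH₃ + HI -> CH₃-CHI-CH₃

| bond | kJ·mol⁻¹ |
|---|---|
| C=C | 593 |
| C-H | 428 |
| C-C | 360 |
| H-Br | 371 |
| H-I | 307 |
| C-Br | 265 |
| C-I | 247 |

Reaction 1:
  Bonds broken (reactants):
    C-C: 2 × 360 = 720
    C-H: 8 × 428 = 3424
    C=C: 1 × 593 = 593
    H-Br: 1 × 371 = 371
    Σ(broken) = 5108 kJ
  Bonds formed (products):
    C-Br: 1 × 265 = 265
    C-C: 3 × 360 = 1080
    C-H: 9 × 428 = 3852
    Σ(formed) = 5197 kJ
  ΔH_1 = 5108 − 5197 = −89 kJ
Reaction 2:
  Bonds broken (reactants):
    C-C: 1 × 360 = 360
    C-H: 6 × 428 = 2568
    C=C: 1 × 593 = 593
    H-I: 1 × 307 = 307
    Σ(broken) = 3828 kJ
  Bonds formed (products):
    C-C: 2 × 360 = 720
    C-H: 7 × 428 = 2996
    C-I: 1 × 247 = 247
    Σ(formed) = 3963 kJ
  ΔH_2 = 3828 − 3963 = −135 kJ
ΔH_1 − ΔH_2 = +46 kJ, so reaction 2 has the more negative ΔH; |ΔH_1 − ΔH_2| = 46 kJ.

Reaction 2, by 46 kJ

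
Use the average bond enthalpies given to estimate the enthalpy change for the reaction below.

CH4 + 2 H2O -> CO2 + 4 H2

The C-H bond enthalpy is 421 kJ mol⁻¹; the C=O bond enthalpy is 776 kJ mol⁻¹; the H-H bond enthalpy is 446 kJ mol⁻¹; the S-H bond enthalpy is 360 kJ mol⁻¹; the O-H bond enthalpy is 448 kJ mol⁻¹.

ΔH ≈ +140 kJ

Bonds broken (reactants):
  C-H: 4 × 421 = 1684
  O-H: 4 × 448 = 1792
  Σ(broken) = 3476 kJ
Bonds formed (products):
  C=O: 2 × 776 = 1552
  H-H: 4 × 446 = 1784
  Σ(formed) = 3336 kJ
ΔH = Σ(broken) − Σ(formed) = 3476 − 3336 = +140 kJ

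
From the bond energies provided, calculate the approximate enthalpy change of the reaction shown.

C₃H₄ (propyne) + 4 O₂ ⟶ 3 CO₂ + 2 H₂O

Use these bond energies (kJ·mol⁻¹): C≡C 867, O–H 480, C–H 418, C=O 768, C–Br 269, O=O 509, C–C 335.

Bonds broken (reactants):
  C≡C: 1 × 867 = 867
  C–C: 1 × 335 = 335
  C–H: 4 × 418 = 1672
  O=O: 4 × 509 = 2036
  Σ(broken) = 4910 kJ
Bonds formed (products):
  C=O: 6 × 768 = 4608
  O–H: 4 × 480 = 1920
  Σ(formed) = 6528 kJ
ΔH = Σ(broken) − Σ(formed) = 4910 − 6528 = −1618 kJ

ΔH ≈ −1618 kJ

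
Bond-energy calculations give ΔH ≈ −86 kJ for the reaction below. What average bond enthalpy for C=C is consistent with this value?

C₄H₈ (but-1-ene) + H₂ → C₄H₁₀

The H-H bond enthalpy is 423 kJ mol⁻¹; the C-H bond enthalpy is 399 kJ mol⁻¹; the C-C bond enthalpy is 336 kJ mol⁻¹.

D(C=C) ≈ 625 kJ/mol

Let D be the C=C bond energy.
Σ(broken) = 2×336 + 8×399 + 1×D + 1×423 = 4287 + D
Σ(formed) = 3×336 + 10×399 = 4998
ΔH = Σ(broken) − Σ(formed) = (4287 + D) − (4998) = −711 + D
Setting this equal to −86 kJ gives D = 625 kJ/mol.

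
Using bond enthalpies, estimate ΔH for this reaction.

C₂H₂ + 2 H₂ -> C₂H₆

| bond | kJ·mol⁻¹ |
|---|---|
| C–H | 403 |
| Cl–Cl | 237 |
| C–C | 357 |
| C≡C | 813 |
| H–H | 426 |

Bonds broken (reactants):
  C≡C: 1 × 813 = 813
  C–H: 2 × 403 = 806
  H–H: 2 × 426 = 852
  Σ(broken) = 2471 kJ
Bonds formed (products):
  C–C: 1 × 357 = 357
  C–H: 6 × 403 = 2418
  Σ(formed) = 2775 kJ
ΔH = Σ(broken) − Σ(formed) = 2471 − 2775 = −304 kJ

ΔH ≈ −304 kJ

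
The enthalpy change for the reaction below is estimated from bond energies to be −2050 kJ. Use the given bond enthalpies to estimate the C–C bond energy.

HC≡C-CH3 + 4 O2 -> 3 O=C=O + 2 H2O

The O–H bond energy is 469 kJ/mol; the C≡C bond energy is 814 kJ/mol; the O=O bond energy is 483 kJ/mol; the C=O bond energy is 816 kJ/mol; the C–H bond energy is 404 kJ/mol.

D(C–C) ≈ 360 kJ/mol

Let D be the C–C bond energy.
Σ(broken) = 1×814 + 1×D + 4×404 + 4×483 = 4362 + D
Σ(formed) = 6×816 + 4×469 = 6772
ΔH = Σ(broken) − Σ(formed) = (4362 + D) − (6772) = −2410 + D
Setting this equal to −2050 kJ gives D = 360 kJ/mol.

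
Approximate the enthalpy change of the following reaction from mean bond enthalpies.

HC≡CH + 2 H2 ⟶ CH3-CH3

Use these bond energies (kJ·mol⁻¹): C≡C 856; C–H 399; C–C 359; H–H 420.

ΔH ≈ −259 kJ

Bonds broken (reactants):
  C≡C: 1 × 856 = 856
  C–H: 2 × 399 = 798
  H–H: 2 × 420 = 840
  Σ(broken) = 2494 kJ
Bonds formed (products):
  C–C: 1 × 359 = 359
  C–H: 6 × 399 = 2394
  Σ(formed) = 2753 kJ
ΔH = Σ(broken) − Σ(formed) = 2494 − 2753 = −259 kJ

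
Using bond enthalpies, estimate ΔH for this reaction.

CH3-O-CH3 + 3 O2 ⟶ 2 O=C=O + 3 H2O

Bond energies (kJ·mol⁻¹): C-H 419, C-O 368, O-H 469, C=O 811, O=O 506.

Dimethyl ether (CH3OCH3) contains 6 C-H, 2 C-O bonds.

Bonds broken (reactants):
  C-H: 6 × 419 = 2514
  C-O: 2 × 368 = 736
  O=O: 3 × 506 = 1518
  Σ(broken) = 4768 kJ
Bonds formed (products):
  C=O: 4 × 811 = 3244
  O-H: 6 × 469 = 2814
  Σ(formed) = 6058 kJ
ΔH = Σ(broken) − Σ(formed) = 4768 − 6058 = −1290 kJ

ΔH ≈ −1290 kJ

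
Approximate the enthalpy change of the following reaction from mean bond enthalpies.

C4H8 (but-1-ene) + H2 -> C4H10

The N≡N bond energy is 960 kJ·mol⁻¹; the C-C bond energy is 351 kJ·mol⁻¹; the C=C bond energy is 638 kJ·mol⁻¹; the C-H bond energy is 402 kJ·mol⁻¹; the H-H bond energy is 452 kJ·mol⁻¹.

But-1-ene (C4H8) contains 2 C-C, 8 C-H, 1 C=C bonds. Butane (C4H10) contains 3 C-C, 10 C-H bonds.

ΔH ≈ −65 kJ

Bonds broken (reactants):
  C-C: 2 × 351 = 702
  C-H: 8 × 402 = 3216
  C=C: 1 × 638 = 638
  H-H: 1 × 452 = 452
  Σ(broken) = 5008 kJ
Bonds formed (products):
  C-C: 3 × 351 = 1053
  C-H: 10 × 402 = 4020
  Σ(formed) = 5073 kJ
ΔH = Σ(broken) − Σ(formed) = 5008 − 5073 = −65 kJ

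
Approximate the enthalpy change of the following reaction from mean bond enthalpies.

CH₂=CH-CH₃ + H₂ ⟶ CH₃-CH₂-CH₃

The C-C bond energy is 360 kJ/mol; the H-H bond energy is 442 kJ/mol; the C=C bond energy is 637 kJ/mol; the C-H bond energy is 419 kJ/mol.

Bonds broken (reactants):
  C-C: 1 × 360 = 360
  C-H: 6 × 419 = 2514
  C=C: 1 × 637 = 637
  H-H: 1 × 442 = 442
  Σ(broken) = 3953 kJ
Bonds formed (products):
  C-C: 2 × 360 = 720
  C-H: 8 × 419 = 3352
  Σ(formed) = 4072 kJ
ΔH = Σ(broken) − Σ(formed) = 3953 − 4072 = −119 kJ

ΔH ≈ −119 kJ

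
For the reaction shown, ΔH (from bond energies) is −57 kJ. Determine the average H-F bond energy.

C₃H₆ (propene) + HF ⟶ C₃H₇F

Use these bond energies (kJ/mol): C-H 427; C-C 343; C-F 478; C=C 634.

D(H-F) ≈ 557 kJ/mol

Let D be the H-F bond energy.
Σ(broken) = 1×343 + 6×427 + 1×634 + 1×D = 3539 + D
Σ(formed) = 2×343 + 1×478 + 7×427 = 4153
ΔH = Σ(broken) − Σ(formed) = (3539 + D) − (4153) = −614 + D
Setting this equal to −57 kJ gives D = 557 kJ/mol.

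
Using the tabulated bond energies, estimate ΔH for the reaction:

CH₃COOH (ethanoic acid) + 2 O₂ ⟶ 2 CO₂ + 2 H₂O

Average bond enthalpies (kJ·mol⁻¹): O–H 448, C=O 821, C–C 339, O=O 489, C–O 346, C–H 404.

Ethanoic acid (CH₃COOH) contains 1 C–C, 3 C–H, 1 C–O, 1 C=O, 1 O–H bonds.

Bonds broken (reactants):
  C–C: 1 × 339 = 339
  C–H: 3 × 404 = 1212
  C–O: 1 × 346 = 346
  C=O: 1 × 821 = 821
  O–H: 1 × 448 = 448
  O=O: 2 × 489 = 978
  Σ(broken) = 4144 kJ
Bonds formed (products):
  C=O: 4 × 821 = 3284
  O–H: 4 × 448 = 1792
  Σ(formed) = 5076 kJ
ΔH = Σ(broken) − Σ(formed) = 4144 − 5076 = −932 kJ

ΔH ≈ −932 kJ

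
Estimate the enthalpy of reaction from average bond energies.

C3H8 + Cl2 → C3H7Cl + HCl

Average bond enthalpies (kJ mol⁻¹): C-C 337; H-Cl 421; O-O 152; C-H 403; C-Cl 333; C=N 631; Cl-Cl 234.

Bonds broken (reactants):
  C-C: 2 × 337 = 674
  C-H: 8 × 403 = 3224
  Cl-Cl: 1 × 234 = 234
  Σ(broken) = 4132 kJ
Bonds formed (products):
  C-C: 2 × 337 = 674
  C-Cl: 1 × 333 = 333
  C-H: 7 × 403 = 2821
  H-Cl: 1 × 421 = 421
  Σ(formed) = 4249 kJ
ΔH = Σ(broken) − Σ(formed) = 4132 − 4249 = −117 kJ

ΔH ≈ −117 kJ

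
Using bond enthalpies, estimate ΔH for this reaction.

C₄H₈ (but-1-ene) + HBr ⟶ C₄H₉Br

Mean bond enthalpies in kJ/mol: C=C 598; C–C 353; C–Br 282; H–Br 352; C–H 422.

ΔH ≈ −107 kJ

Bonds broken (reactants):
  C–C: 2 × 353 = 706
  C–H: 8 × 422 = 3376
  C=C: 1 × 598 = 598
  H–Br: 1 × 352 = 352
  Σ(broken) = 5032 kJ
Bonds formed (products):
  C–Br: 1 × 282 = 282
  C–C: 3 × 353 = 1059
  C–H: 9 × 422 = 3798
  Σ(formed) = 5139 kJ
ΔH = Σ(broken) − Σ(formed) = 5032 − 5139 = −107 kJ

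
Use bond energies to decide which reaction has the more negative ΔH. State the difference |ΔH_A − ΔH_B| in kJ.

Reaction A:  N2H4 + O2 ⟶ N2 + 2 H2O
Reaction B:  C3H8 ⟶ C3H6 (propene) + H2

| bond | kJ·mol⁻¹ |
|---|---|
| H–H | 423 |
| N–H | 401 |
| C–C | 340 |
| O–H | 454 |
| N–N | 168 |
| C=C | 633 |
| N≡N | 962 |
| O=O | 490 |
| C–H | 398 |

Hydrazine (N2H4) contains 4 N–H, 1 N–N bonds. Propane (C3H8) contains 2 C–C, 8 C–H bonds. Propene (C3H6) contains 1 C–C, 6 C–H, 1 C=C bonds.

Reaction A:
  Bonds broken (reactants):
    N–H: 4 × 401 = 1604
    N–N: 1 × 168 = 168
    O=O: 1 × 490 = 490
    Σ(broken) = 2262 kJ
  Bonds formed (products):
    N≡N: 1 × 962 = 962
    O–H: 4 × 454 = 1816
    Σ(formed) = 2778 kJ
  ΔH_A = 2262 − 2778 = −516 kJ
Reaction B:
  Bonds broken (reactants):
    C–C: 2 × 340 = 680
    C–H: 8 × 398 = 3184
    Σ(broken) = 3864 kJ
  Bonds formed (products):
    C–C: 1 × 340 = 340
    C–H: 6 × 398 = 2388
    C=C: 1 × 633 = 633
    H–H: 1 × 423 = 423
    Σ(formed) = 3784 kJ
  ΔH_B = 3864 − 3784 = +80 kJ
ΔH_A − ΔH_B = −596 kJ, so reaction A has the more negative ΔH; |ΔH_A − ΔH_B| = 596 kJ.

Reaction A, by 596 kJ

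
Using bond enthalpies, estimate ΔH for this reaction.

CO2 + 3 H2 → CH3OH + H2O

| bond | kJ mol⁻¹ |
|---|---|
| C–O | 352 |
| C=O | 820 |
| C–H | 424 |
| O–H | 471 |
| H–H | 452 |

Bonds broken (reactants):
  C=O: 2 × 820 = 1640
  H–H: 3 × 452 = 1356
  Σ(broken) = 2996 kJ
Bonds formed (products):
  C–H: 3 × 424 = 1272
  C–O: 1 × 352 = 352
  O–H: 3 × 471 = 1413
  Σ(formed) = 3037 kJ
ΔH = Σ(broken) − Σ(formed) = 2996 − 3037 = −41 kJ

ΔH ≈ −41 kJ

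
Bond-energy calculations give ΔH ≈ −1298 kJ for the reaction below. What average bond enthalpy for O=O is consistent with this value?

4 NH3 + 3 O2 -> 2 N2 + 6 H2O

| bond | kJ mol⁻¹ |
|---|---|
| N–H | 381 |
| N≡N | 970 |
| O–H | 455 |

Let D be the O=O bond energy.
Σ(broken) = 12×381 + 3×D = 4572 + 3D
Σ(formed) = 2×970 + 12×455 = 7400
ΔH = Σ(broken) − Σ(formed) = (4572 + 3D) − (7400) = −2828 + 3D
Setting this equal to −1298 kJ gives 3D = 1530, so D = 510 kJ/mol.

D(O=O) ≈ 510 kJ/mol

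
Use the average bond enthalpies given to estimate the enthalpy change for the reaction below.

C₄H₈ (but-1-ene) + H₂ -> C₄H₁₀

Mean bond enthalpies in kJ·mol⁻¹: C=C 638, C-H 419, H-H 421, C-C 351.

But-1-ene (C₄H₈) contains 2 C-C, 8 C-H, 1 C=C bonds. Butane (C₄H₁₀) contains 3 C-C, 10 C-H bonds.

ΔH ≈ −130 kJ

Bonds broken (reactants):
  C-C: 2 × 351 = 702
  C-H: 8 × 419 = 3352
  C=C: 1 × 638 = 638
  H-H: 1 × 421 = 421
  Σ(broken) = 5113 kJ
Bonds formed (products):
  C-C: 3 × 351 = 1053
  C-H: 10 × 419 = 4190
  Σ(formed) = 5243 kJ
ΔH = Σ(broken) − Σ(formed) = 5113 − 5243 = −130 kJ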